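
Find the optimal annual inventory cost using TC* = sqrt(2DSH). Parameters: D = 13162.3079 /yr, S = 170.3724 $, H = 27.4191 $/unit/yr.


2*D*S*H = 122974333.7284
TC* = sqrt(122974333.7284) = 11089.3793

11089.3793 $/yr


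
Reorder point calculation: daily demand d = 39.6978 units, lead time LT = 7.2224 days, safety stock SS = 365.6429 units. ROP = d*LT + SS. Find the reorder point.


d*LT = 39.6978 * 7.2224 = 286.7134
ROP = 286.7134 + 365.6429 = 652.3563

652.3563 units


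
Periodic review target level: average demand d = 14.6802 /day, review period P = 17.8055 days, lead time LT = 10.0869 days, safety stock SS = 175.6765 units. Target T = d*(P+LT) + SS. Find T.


P + LT = 27.8924
d*(P+LT) = 14.6802 * 27.8924 = 409.4660
T = 409.4660 + 175.6765 = 585.1425

585.1425 units


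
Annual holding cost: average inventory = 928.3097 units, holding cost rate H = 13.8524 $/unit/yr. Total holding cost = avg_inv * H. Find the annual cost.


Cost = 928.3097 * 13.8524 = 12859.3173

12859.3173 $/yr


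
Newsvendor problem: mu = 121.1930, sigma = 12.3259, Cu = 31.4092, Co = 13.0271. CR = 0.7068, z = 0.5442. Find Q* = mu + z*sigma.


CR = Cu/(Cu+Co) = 31.4092/(31.4092+13.0271) = 0.7068
z = 0.5442
Q* = 121.1930 + 0.5442 * 12.3259 = 127.9008

127.9008 units


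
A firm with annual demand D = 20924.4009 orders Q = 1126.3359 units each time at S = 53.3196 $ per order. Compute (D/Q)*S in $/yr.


Number of orders = D/Q = 18.5774
Cost = 18.5774 * 53.3196 = 990.5399

990.5399 $/yr


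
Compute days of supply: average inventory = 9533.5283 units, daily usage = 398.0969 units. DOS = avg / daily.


DOS = 9533.5283 / 398.0969 = 23.9478

23.9478 days


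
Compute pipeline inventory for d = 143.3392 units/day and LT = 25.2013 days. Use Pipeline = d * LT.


Pipeline = 143.3392 * 25.2013 = 3612.3342

3612.3342 units


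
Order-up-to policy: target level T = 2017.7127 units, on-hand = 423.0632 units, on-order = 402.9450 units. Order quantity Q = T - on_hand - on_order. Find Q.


Inventory position = OH + OO = 423.0632 + 402.9450 = 826.0082
Q = 2017.7127 - 826.0082 = 1191.7045

1191.7045 units


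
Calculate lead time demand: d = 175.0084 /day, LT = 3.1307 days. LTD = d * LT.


LTD = 175.0084 * 3.1307 = 547.8988

547.8988 units


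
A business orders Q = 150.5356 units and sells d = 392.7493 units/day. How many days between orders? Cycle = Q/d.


Cycle = 150.5356 / 392.7493 = 0.3833

0.3833 days


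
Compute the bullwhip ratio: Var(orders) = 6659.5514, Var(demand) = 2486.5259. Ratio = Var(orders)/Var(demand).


BW = 6659.5514 / 2486.5259 = 2.6783

2.6783


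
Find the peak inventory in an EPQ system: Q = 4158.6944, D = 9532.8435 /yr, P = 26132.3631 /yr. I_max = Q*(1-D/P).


D/P = 0.3648
1 - D/P = 0.6352
I_max = 4158.6944 * 0.6352 = 2641.6413

2641.6413 units


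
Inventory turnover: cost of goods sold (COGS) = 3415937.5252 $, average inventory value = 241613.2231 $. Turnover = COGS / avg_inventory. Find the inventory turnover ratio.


Turnover = 3415937.5252 / 241613.2231 = 14.1380

14.1380


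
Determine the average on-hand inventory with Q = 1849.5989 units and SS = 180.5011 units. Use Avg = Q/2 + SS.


Q/2 = 924.7994
Avg = 924.7994 + 180.5011 = 1105.3005

1105.3005 units


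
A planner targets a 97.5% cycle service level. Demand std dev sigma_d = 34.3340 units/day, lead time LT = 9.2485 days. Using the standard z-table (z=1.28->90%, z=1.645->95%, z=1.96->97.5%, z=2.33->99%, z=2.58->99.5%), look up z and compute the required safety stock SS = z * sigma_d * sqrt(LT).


From the table, SL = 97.5% corresponds to z = 1.96
sqrt(LT) = sqrt(9.2485) = 3.0411
SS = 1.96 * 34.3340 * 3.0411 = 204.6521

204.6521 units


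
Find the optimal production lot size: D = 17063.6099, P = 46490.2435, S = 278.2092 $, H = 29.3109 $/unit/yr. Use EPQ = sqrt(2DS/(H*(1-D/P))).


1 - D/P = 1 - 0.3670 = 0.6330
H*(1-D/P) = 18.5527
2DS = 9494506.5188
EPQ = sqrt(511757.8137) = 715.3725

715.3725 units


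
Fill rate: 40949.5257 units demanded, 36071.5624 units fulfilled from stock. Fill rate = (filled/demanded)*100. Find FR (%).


FR = 36071.5624 / 40949.5257 * 100 = 88.0879

88.0879%


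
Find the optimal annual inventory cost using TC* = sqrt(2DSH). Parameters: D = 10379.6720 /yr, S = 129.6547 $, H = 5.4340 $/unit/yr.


2*D*S*H = 14625863.7816
TC* = sqrt(14625863.7816) = 3824.3776

3824.3776 $/yr


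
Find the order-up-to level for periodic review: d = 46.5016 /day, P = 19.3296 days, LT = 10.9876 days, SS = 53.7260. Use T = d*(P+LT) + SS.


P + LT = 30.3172
d*(P+LT) = 46.5016 * 30.3172 = 1409.7983
T = 1409.7983 + 53.7260 = 1463.5243

1463.5243 units


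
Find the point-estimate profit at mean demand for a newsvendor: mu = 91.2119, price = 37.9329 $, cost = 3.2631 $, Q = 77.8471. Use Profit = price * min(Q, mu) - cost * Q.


Sales at mu = min(77.8471, 91.2119) = 77.8471
Revenue = 37.9329 * 77.8471 = 2952.9663
Total cost = 3.2631 * 77.8471 = 254.0229
Profit = 2952.9663 - 254.0229 = 2698.9434

2698.9434 $


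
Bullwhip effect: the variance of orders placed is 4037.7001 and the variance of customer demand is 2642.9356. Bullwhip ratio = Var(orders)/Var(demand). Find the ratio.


BW = 4037.7001 / 2642.9356 = 1.5277

1.5277


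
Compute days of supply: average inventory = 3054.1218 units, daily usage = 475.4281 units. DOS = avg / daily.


DOS = 3054.1218 / 475.4281 = 6.4239

6.4239 days


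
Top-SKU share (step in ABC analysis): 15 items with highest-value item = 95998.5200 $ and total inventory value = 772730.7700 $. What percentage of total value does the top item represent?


Top item = 95998.5200
Total = 772730.7700
Percentage = 95998.5200 / 772730.7700 * 100 = 12.4233

12.4233%


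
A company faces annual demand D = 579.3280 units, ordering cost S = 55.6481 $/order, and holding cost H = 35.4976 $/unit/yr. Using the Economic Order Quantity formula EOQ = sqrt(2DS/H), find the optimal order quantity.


2*D*S = 2 * 579.3280 * 55.6481 = 64477.0050
2*D*S/H = 1816.3765
EOQ = sqrt(1816.3765) = 42.6190

42.6190 units


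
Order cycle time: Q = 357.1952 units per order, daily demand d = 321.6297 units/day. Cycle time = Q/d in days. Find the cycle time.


Cycle = 357.1952 / 321.6297 = 1.1106

1.1106 days


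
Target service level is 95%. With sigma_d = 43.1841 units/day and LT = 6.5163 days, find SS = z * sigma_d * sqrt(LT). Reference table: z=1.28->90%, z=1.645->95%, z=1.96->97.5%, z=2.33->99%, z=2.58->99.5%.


From the table, SL = 95% corresponds to z = 1.645
sqrt(LT) = sqrt(6.5163) = 2.5527
SS = 1.645 * 43.1841 * 2.5527 = 181.3386

181.3386 units


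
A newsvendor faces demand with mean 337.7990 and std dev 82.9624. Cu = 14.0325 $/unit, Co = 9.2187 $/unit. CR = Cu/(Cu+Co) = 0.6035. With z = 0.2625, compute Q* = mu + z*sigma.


CR = Cu/(Cu+Co) = 14.0325/(14.0325+9.2187) = 0.6035
z = 0.2625
Q* = 337.7990 + 0.2625 * 82.9624 = 359.5766

359.5766 units


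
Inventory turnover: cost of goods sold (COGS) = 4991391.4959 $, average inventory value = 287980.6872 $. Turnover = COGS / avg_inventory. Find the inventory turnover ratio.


Turnover = 4991391.4959 / 287980.6872 = 17.3324

17.3324


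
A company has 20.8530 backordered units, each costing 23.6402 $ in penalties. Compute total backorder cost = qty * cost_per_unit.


Total = 20.8530 * 23.6402 = 492.9691

492.9691 $


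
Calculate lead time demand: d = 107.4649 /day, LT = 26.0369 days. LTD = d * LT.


LTD = 107.4649 * 26.0369 = 2798.0529

2798.0529 units


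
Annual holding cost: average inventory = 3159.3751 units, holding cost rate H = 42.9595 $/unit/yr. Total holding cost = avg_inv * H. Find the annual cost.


Cost = 3159.3751 * 42.9595 = 135725.1746

135725.1746 $/yr


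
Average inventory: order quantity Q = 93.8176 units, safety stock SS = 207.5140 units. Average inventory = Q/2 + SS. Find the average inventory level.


Q/2 = 46.9088
Avg = 46.9088 + 207.5140 = 254.4228

254.4228 units


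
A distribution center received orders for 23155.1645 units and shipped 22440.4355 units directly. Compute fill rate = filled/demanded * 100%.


FR = 22440.4355 / 23155.1645 * 100 = 96.9133

96.9133%


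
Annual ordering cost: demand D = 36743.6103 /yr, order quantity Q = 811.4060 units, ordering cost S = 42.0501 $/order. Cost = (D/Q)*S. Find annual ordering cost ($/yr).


Number of orders = D/Q = 45.2839
Cost = 45.2839 * 42.0501 = 1904.1916

1904.1916 $/yr


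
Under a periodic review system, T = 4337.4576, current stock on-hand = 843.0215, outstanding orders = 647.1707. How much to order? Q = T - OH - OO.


Inventory position = OH + OO = 843.0215 + 647.1707 = 1490.1922
Q = 4337.4576 - 1490.1922 = 2847.2654

2847.2654 units


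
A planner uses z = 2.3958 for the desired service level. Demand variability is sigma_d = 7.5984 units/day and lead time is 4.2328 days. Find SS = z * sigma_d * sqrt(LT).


sqrt(LT) = sqrt(4.2328) = 2.0574
SS = 2.3958 * 7.5984 * 2.0574 = 37.4530

37.4530 units


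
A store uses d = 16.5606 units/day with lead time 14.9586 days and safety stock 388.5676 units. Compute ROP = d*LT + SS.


d*LT = 16.5606 * 14.9586 = 247.7234
ROP = 247.7234 + 388.5676 = 636.2910

636.2910 units


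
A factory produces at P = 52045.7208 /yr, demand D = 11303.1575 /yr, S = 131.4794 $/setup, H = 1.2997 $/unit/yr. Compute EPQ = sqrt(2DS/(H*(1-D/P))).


1 - D/P = 1 - 0.2172 = 0.7828
H*(1-D/P) = 1.0174
2DS = 2972264.7324
EPQ = sqrt(2921332.8888) = 1709.1907

1709.1907 units


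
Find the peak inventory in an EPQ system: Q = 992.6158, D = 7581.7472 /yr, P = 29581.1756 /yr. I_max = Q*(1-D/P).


D/P = 0.2563
1 - D/P = 0.7437
I_max = 992.6158 * 0.7437 = 738.2053

738.2053 units


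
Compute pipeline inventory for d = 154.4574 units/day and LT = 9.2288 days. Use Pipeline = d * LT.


Pipeline = 154.4574 * 9.2288 = 1425.4565

1425.4565 units


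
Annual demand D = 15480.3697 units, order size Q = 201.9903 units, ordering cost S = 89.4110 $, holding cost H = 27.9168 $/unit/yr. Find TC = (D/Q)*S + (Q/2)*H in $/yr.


Ordering cost = D*S/Q = 6852.3852
Holding cost = Q*H/2 = 2819.4614
TC = 6852.3852 + 2819.4614 = 9671.8466

9671.8466 $/yr


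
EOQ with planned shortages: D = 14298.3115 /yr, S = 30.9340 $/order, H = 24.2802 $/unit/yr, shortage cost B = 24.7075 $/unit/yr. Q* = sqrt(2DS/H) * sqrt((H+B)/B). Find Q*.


sqrt(2DS/H) = 190.8751
sqrt((H+B)/B) = 1.4081
Q* = 190.8751 * 1.4081 = 268.7685

268.7685 units


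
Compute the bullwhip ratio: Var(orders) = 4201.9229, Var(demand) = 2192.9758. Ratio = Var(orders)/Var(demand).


BW = 4201.9229 / 2192.9758 = 1.9161

1.9161


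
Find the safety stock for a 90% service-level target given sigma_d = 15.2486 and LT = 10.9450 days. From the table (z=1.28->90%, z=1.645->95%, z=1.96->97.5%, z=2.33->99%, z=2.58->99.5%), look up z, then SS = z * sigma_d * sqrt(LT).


From the table, SL = 90% corresponds to z = 1.28
sqrt(LT) = sqrt(10.9450) = 3.3083
SS = 1.28 * 15.2486 * 3.3083 = 64.5725

64.5725 units


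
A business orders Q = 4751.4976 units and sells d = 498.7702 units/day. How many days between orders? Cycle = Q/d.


Cycle = 4751.4976 / 498.7702 = 9.5264

9.5264 days


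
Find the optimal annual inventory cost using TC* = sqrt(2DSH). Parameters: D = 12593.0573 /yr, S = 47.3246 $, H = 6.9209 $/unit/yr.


2*D*S*H = 8249178.4996
TC* = sqrt(8249178.4996) = 2872.1383

2872.1383 $/yr


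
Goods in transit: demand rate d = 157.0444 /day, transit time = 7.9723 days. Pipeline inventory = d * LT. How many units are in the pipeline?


Pipeline = 157.0444 * 7.9723 = 1252.0051

1252.0051 units


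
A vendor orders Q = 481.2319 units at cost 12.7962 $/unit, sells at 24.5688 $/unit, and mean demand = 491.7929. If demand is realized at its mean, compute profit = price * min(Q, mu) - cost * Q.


Sales at mu = min(481.2319, 491.7929) = 481.2319
Revenue = 24.5688 * 481.2319 = 11823.2903
Total cost = 12.7962 * 481.2319 = 6157.9396
Profit = 11823.2903 - 6157.9396 = 5665.3507

5665.3507 $


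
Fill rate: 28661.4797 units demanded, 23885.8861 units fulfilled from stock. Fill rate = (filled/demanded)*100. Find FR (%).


FR = 23885.8861 / 28661.4797 * 100 = 83.3379

83.3379%


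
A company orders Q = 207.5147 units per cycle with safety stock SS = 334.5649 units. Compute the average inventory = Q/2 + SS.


Q/2 = 103.7574
Avg = 103.7574 + 334.5649 = 438.3223

438.3223 units


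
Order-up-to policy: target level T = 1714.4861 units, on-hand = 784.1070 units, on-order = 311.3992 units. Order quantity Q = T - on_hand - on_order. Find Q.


Inventory position = OH + OO = 784.1070 + 311.3992 = 1095.5062
Q = 1714.4861 - 1095.5062 = 618.9799

618.9799 units


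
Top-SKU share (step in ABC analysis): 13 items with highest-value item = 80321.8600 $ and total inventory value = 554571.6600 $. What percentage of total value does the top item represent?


Top item = 80321.8600
Total = 554571.6600
Percentage = 80321.8600 / 554571.6600 * 100 = 14.4836

14.4836%


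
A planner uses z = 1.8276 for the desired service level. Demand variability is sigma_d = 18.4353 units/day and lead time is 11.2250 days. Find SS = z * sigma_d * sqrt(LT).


sqrt(LT) = sqrt(11.2250) = 3.3504
SS = 1.8276 * 18.4353 * 3.3504 = 112.8820

112.8820 units


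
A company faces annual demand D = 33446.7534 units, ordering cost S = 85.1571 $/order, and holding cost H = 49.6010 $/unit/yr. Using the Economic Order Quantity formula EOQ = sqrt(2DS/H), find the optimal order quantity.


2*D*S = 2 * 33446.7534 * 85.1571 = 5696457.0479
2*D*S/H = 114845.6089
EOQ = sqrt(114845.6089) = 338.8888

338.8888 units


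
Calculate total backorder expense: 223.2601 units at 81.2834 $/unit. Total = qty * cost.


Total = 223.2601 * 81.2834 = 18147.3400

18147.3400 $


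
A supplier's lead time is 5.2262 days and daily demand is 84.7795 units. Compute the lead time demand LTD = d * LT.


LTD = 84.7795 * 5.2262 = 443.0746

443.0746 units


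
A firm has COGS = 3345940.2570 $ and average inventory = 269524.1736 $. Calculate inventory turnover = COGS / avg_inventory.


Turnover = 3345940.2570 / 269524.1736 = 12.4142

12.4142


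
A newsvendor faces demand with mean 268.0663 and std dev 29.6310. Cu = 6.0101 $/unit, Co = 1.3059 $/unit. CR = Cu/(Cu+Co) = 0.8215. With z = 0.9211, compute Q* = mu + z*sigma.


CR = Cu/(Cu+Co) = 6.0101/(6.0101+1.3059) = 0.8215
z = 0.9211
Q* = 268.0663 + 0.9211 * 29.6310 = 295.3594

295.3594 units


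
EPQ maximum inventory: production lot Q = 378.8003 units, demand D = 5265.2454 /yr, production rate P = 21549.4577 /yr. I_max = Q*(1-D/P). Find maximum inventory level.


D/P = 0.2443
1 - D/P = 0.7557
I_max = 378.8003 * 0.7557 = 286.2469

286.2469 units


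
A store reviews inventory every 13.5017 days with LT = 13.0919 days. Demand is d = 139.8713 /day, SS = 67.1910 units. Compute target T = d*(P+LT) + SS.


P + LT = 26.5936
d*(P+LT) = 139.8713 * 26.5936 = 3719.6814
T = 3719.6814 + 67.1910 = 3786.8724

3786.8724 units


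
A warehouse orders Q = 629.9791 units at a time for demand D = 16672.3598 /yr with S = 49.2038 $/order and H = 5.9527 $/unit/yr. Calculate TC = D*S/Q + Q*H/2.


Ordering cost = D*S/Q = 1302.1757
Holding cost = Q*H/2 = 1875.0383
TC = 1302.1757 + 1875.0383 = 3177.2140

3177.2140 $/yr


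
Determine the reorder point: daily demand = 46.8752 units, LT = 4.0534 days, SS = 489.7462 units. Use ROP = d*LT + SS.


d*LT = 46.8752 * 4.0534 = 190.0039
ROP = 190.0039 + 489.7462 = 679.7501

679.7501 units


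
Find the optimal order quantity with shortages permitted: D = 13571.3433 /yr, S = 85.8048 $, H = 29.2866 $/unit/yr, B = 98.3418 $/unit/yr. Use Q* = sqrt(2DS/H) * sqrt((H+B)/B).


sqrt(2DS/H) = 281.9991
sqrt((H+B)/B) = 1.1392
Q* = 281.9991 * 1.1392 = 321.2568

321.2568 units


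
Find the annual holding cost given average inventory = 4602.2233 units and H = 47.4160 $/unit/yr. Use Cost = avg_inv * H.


Cost = 4602.2233 * 47.4160 = 218219.0200

218219.0200 $/yr


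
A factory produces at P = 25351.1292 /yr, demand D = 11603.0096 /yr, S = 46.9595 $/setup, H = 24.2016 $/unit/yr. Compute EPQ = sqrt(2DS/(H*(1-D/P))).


1 - D/P = 1 - 0.4577 = 0.5423
H*(1-D/P) = 13.1247
2DS = 1089743.0586
EPQ = sqrt(83029.8092) = 288.1489

288.1489 units


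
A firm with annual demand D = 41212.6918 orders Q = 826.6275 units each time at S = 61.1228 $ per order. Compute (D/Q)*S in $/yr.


Number of orders = D/Q = 49.8564
Cost = 49.8564 * 61.1228 = 3047.3643

3047.3643 $/yr


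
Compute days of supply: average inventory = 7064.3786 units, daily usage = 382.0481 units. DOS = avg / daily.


DOS = 7064.3786 / 382.0481 = 18.4908

18.4908 days


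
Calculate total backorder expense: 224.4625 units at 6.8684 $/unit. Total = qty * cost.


Total = 224.4625 * 6.8684 = 1541.6982

1541.6982 $


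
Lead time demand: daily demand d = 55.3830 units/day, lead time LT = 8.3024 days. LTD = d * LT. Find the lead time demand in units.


LTD = 55.3830 * 8.3024 = 459.8118

459.8118 units


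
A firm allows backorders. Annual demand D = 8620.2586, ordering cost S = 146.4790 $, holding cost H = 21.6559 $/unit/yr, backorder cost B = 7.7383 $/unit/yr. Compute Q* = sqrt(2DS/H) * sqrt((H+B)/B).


sqrt(2DS/H) = 341.4874
sqrt((H+B)/B) = 1.9490
Q* = 341.4874 * 1.9490 = 665.5532

665.5532 units


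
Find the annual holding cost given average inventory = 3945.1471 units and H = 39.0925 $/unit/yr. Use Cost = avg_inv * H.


Cost = 3945.1471 * 39.0925 = 154225.6630

154225.6630 $/yr


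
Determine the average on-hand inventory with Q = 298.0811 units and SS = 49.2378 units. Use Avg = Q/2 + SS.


Q/2 = 149.0405
Avg = 149.0405 + 49.2378 = 198.2783

198.2783 units


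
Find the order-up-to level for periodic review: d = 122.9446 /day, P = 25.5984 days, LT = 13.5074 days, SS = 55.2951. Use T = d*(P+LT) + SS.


P + LT = 39.1058
d*(P+LT) = 122.9446 * 39.1058 = 4807.8469
T = 4807.8469 + 55.2951 = 4863.1420

4863.1420 units


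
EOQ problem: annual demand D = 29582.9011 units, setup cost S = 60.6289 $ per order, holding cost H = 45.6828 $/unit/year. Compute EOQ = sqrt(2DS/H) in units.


2*D*S = 2 * 29582.9011 * 60.6289 = 3587157.5050
2*D*S/H = 78523.1532
EOQ = sqrt(78523.1532) = 280.2198

280.2198 units


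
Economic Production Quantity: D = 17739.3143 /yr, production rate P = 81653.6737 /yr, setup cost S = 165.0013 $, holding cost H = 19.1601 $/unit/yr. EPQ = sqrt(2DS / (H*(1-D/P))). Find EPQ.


1 - D/P = 1 - 0.2173 = 0.7827
H*(1-D/P) = 14.9976
2DS = 5854019.8412
EPQ = sqrt(390331.5958) = 624.7652

624.7652 units


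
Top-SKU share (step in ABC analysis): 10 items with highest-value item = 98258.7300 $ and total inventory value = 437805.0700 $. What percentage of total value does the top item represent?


Top item = 98258.7300
Total = 437805.0700
Percentage = 98258.7300 / 437805.0700 * 100 = 22.4435

22.4435%


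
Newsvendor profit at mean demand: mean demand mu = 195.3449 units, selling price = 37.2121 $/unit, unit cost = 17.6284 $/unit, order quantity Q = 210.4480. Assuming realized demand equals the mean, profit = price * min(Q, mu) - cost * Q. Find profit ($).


Sales at mu = min(210.4480, 195.3449) = 195.3449
Revenue = 37.2121 * 195.3449 = 7269.1940
Total cost = 17.6284 * 210.4480 = 3709.8615
Profit = 7269.1940 - 3709.8615 = 3559.3324

3559.3324 $


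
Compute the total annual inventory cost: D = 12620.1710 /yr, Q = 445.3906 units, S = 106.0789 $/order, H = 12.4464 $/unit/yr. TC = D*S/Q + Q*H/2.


Ordering cost = D*S/Q = 3005.7524
Holding cost = Q*H/2 = 2771.7548
TC = 3005.7524 + 2771.7548 = 5777.5072

5777.5072 $/yr


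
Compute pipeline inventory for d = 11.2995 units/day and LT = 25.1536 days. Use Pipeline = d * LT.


Pipeline = 11.2995 * 25.1536 = 284.2231

284.2231 units


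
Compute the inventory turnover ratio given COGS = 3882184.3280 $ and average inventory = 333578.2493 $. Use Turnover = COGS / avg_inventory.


Turnover = 3882184.3280 / 333578.2493 = 11.6380

11.6380


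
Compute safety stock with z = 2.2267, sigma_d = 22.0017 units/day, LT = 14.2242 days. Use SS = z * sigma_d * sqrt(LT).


sqrt(LT) = sqrt(14.2242) = 3.7715
SS = 2.2267 * 22.0017 * 3.7715 = 184.7702

184.7702 units


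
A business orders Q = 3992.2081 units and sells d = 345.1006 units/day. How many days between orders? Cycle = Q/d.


Cycle = 3992.2081 / 345.1006 = 11.5682

11.5682 days


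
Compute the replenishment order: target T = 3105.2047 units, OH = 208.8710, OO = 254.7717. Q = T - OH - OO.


Inventory position = OH + OO = 208.8710 + 254.7717 = 463.6427
Q = 3105.2047 - 463.6427 = 2641.5620

2641.5620 units


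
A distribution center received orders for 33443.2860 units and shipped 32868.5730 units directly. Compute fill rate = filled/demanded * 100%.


FR = 32868.5730 / 33443.2860 * 100 = 98.2815

98.2815%


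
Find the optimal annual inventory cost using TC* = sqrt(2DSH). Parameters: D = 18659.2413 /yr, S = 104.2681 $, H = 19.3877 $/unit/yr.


2*D*S*H = 75440008.2809
TC* = sqrt(75440008.2809) = 8685.6208

8685.6208 $/yr


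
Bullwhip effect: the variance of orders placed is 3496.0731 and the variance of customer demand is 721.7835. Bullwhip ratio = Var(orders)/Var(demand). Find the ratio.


BW = 3496.0731 / 721.7835 = 4.8437

4.8437


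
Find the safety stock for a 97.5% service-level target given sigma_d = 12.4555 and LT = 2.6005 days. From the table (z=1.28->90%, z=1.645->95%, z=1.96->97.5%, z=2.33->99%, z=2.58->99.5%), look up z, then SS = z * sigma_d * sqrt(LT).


From the table, SL = 97.5% corresponds to z = 1.96
sqrt(LT) = sqrt(2.6005) = 1.6126
SS = 1.96 * 12.4555 * 1.6126 = 39.3682

39.3682 units


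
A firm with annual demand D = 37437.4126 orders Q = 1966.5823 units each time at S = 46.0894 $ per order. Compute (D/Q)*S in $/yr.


Number of orders = D/Q = 19.0368
Cost = 19.0368 * 46.0894 = 877.3942

877.3942 $/yr


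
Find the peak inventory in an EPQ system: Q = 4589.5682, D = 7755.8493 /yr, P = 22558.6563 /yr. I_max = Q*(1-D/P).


D/P = 0.3438
1 - D/P = 0.6562
I_max = 4589.5682 * 0.6562 = 3011.6374

3011.6374 units


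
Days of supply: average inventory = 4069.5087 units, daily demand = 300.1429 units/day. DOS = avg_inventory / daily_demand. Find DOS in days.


DOS = 4069.5087 / 300.1429 = 13.5586

13.5586 days


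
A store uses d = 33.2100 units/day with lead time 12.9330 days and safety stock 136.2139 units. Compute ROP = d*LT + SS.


d*LT = 33.2100 * 12.9330 = 429.5049
ROP = 429.5049 + 136.2139 = 565.7188

565.7188 units


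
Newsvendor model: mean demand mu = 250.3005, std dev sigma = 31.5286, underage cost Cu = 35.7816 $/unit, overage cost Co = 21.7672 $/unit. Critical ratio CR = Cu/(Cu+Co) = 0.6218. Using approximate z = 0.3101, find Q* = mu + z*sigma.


CR = Cu/(Cu+Co) = 35.7816/(35.7816+21.7672) = 0.6218
z = 0.3101
Q* = 250.3005 + 0.3101 * 31.5286 = 260.0775

260.0775 units


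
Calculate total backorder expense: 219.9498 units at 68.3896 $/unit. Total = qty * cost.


Total = 219.9498 * 68.3896 = 15042.2788

15042.2788 $


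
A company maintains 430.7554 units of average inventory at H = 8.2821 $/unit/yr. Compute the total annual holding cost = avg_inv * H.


Cost = 430.7554 * 8.2821 = 3567.5593

3567.5593 $/yr


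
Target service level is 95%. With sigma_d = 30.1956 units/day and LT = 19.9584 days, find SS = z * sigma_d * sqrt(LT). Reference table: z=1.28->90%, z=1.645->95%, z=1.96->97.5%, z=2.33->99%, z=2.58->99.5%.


From the table, SL = 95% corresponds to z = 1.645
sqrt(LT) = sqrt(19.9584) = 4.4675
SS = 1.645 * 30.1956 * 4.4675 = 221.9077

221.9077 units


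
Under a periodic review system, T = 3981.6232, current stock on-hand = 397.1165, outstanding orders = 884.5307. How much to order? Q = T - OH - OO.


Inventory position = OH + OO = 397.1165 + 884.5307 = 1281.6472
Q = 3981.6232 - 1281.6472 = 2699.9760

2699.9760 units


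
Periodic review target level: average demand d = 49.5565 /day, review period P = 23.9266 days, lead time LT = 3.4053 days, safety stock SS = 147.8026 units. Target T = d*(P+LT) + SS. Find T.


P + LT = 27.3319
d*(P+LT) = 49.5565 * 27.3319 = 1354.4733
T = 1354.4733 + 147.8026 = 1502.2759

1502.2759 units


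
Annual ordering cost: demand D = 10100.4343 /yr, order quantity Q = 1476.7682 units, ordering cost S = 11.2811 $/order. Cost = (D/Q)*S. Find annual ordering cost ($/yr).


Number of orders = D/Q = 6.8396
Cost = 6.8396 * 11.2811 = 77.1577

77.1577 $/yr


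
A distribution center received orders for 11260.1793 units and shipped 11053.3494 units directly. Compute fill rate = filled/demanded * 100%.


FR = 11053.3494 / 11260.1793 * 100 = 98.1632

98.1632%


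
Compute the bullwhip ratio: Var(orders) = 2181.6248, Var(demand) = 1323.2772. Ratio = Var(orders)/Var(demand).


BW = 2181.6248 / 1323.2772 = 1.6487

1.6487


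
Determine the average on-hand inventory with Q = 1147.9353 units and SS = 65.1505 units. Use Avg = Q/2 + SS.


Q/2 = 573.9677
Avg = 573.9677 + 65.1505 = 639.1182

639.1182 units


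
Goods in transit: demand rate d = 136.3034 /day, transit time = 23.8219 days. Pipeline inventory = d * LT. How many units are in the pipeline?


Pipeline = 136.3034 * 23.8219 = 3247.0060

3247.0060 units


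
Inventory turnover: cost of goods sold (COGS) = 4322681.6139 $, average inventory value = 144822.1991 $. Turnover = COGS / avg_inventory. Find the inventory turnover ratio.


Turnover = 4322681.6139 / 144822.1991 = 29.8482

29.8482


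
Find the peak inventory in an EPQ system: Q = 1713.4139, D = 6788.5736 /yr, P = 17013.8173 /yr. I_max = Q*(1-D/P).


D/P = 0.3990
1 - D/P = 0.6010
I_max = 1713.4139 * 0.6010 = 1029.7557

1029.7557 units


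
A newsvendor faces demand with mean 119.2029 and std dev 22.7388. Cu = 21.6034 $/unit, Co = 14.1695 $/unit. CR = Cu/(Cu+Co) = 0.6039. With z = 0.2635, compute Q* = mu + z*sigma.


CR = Cu/(Cu+Co) = 21.6034/(21.6034+14.1695) = 0.6039
z = 0.2635
Q* = 119.2029 + 0.2635 * 22.7388 = 125.1946

125.1946 units


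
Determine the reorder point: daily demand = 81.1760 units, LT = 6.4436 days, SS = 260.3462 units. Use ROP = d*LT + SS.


d*LT = 81.1760 * 6.4436 = 523.0657
ROP = 523.0657 + 260.3462 = 783.4119

783.4119 units


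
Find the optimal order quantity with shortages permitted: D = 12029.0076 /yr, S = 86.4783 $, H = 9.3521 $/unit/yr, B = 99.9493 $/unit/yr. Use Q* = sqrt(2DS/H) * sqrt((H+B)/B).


sqrt(2DS/H) = 471.6598
sqrt((H+B)/B) = 1.0457
Q* = 471.6598 * 1.0457 = 493.2327

493.2327 units


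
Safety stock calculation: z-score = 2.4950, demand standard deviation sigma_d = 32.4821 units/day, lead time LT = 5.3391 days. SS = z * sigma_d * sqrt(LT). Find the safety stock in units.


sqrt(LT) = sqrt(5.3391) = 2.3106
SS = 2.4950 * 32.4821 * 2.3106 = 187.2616

187.2616 units


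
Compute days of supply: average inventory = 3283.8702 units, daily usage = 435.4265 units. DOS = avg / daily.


DOS = 3283.8702 / 435.4265 = 7.5417

7.5417 days


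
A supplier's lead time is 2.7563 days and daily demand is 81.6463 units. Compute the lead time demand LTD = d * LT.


LTD = 81.6463 * 2.7563 = 225.0417

225.0417 units


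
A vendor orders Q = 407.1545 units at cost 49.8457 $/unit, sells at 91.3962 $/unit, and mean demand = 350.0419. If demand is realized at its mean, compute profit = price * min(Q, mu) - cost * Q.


Sales at mu = min(407.1545, 350.0419) = 350.0419
Revenue = 91.3962 * 350.0419 = 31992.4995
Total cost = 49.8457 * 407.1545 = 20294.9011
Profit = 31992.4995 - 20294.9011 = 11697.5984

11697.5984 $


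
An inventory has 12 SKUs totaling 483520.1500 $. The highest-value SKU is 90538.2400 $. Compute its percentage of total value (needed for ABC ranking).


Top item = 90538.2400
Total = 483520.1500
Percentage = 90538.2400 / 483520.1500 * 100 = 18.7248

18.7248%


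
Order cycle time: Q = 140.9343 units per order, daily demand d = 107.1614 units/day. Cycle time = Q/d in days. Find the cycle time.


Cycle = 140.9343 / 107.1614 = 1.3152

1.3152 days


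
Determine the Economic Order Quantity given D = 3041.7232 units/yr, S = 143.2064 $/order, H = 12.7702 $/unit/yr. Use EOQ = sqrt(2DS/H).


2*D*S = 2 * 3041.7232 * 143.2064 = 871188.4585
2*D*S/H = 68220.4240
EOQ = sqrt(68220.4240) = 261.1904

261.1904 units


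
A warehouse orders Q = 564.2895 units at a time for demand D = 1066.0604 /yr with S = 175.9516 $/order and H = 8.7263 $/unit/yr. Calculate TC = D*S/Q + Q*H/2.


Ordering cost = D*S/Q = 332.4092
Holding cost = Q*H/2 = 2462.0797
TC = 332.4092 + 2462.0797 = 2794.4890

2794.4890 $/yr


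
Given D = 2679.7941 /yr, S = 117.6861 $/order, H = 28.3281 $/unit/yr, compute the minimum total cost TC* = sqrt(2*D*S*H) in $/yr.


2*D*S*H = 17867921.6779
TC* = sqrt(17867921.6779) = 4227.0464

4227.0464 $/yr


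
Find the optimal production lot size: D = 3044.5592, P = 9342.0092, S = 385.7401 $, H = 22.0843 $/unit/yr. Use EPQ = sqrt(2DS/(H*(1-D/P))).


1 - D/P = 1 - 0.3259 = 0.6741
H*(1-D/P) = 14.8870
2DS = 2348817.1405
EPQ = sqrt(157776.0692) = 397.2104

397.2104 units


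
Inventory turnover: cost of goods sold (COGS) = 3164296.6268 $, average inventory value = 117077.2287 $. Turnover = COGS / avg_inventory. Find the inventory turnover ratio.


Turnover = 3164296.6268 / 117077.2287 = 27.0274

27.0274


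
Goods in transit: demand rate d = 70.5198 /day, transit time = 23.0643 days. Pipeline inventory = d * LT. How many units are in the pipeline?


Pipeline = 70.5198 * 23.0643 = 1626.4898

1626.4898 units


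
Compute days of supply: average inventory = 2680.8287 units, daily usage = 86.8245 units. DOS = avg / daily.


DOS = 2680.8287 / 86.8245 = 30.8764

30.8764 days


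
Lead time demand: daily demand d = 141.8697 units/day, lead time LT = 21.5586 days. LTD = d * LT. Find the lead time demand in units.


LTD = 141.8697 * 21.5586 = 3058.5121

3058.5121 units


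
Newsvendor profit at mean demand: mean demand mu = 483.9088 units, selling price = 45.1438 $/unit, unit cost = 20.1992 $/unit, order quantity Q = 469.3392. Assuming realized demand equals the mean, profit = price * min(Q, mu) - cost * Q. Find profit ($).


Sales at mu = min(469.3392, 483.9088) = 469.3392
Revenue = 45.1438 * 469.3392 = 21187.7550
Total cost = 20.1992 * 469.3392 = 9480.2764
Profit = 21187.7550 - 9480.2764 = 11707.4786

11707.4786 $


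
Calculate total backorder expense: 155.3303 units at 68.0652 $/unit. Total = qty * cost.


Total = 155.3303 * 68.0652 = 10572.5879

10572.5879 $


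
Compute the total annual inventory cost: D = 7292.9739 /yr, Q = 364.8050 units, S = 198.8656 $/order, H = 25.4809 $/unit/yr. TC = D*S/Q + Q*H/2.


Ordering cost = D*S/Q = 3975.6079
Holding cost = Q*H/2 = 4647.7799
TC = 3975.6079 + 4647.7799 = 8623.3877

8623.3877 $/yr


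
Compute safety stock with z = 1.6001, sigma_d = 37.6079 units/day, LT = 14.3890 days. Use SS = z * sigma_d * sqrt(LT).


sqrt(LT) = sqrt(14.3890) = 3.7933
SS = 1.6001 * 37.6079 * 3.7933 = 228.2662

228.2662 units


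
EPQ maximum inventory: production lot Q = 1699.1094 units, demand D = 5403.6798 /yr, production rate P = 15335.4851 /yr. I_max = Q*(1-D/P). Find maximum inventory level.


D/P = 0.3524
1 - D/P = 0.6476
I_max = 1699.1094 * 0.6476 = 1100.4036

1100.4036 units


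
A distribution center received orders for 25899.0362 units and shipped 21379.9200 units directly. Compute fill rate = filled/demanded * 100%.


FR = 21379.9200 / 25899.0362 * 100 = 82.5510

82.5510%


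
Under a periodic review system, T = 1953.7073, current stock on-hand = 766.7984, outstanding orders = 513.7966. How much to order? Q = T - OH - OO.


Inventory position = OH + OO = 766.7984 + 513.7966 = 1280.5950
Q = 1953.7073 - 1280.5950 = 673.1123

673.1123 units


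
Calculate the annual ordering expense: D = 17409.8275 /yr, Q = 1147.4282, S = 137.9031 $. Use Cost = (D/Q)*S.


Number of orders = D/Q = 15.1729
Cost = 15.1729 * 137.9031 = 2092.3916

2092.3916 $/yr


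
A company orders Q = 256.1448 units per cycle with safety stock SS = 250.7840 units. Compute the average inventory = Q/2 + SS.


Q/2 = 128.0724
Avg = 128.0724 + 250.7840 = 378.8564

378.8564 units


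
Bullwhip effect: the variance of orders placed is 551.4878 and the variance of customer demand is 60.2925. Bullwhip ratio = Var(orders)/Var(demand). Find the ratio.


BW = 551.4878 / 60.2925 = 9.1469

9.1469


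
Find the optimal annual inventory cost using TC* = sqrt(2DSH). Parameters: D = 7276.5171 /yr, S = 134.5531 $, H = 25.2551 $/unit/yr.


2*D*S*H = 49453422.2118
TC* = sqrt(49453422.2118) = 7032.3127

7032.3127 $/yr


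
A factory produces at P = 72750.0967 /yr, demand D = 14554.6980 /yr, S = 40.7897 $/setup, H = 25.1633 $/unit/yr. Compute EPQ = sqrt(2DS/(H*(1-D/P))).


1 - D/P = 1 - 0.2001 = 0.7999
H*(1-D/P) = 20.1290
2DS = 1187363.5300
EPQ = sqrt(58987.6422) = 242.8737

242.8737 units


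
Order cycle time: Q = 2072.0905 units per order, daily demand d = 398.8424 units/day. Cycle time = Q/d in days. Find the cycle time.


Cycle = 2072.0905 / 398.8424 = 5.1953

5.1953 days


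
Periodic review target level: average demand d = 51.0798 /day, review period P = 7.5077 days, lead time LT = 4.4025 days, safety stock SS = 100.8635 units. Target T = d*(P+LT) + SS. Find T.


P + LT = 11.9102
d*(P+LT) = 51.0798 * 11.9102 = 608.3706
T = 608.3706 + 100.8635 = 709.2341

709.2341 units


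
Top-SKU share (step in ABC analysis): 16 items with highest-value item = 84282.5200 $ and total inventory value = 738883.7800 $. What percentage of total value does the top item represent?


Top item = 84282.5200
Total = 738883.7800
Percentage = 84282.5200 / 738883.7800 * 100 = 11.4067

11.4067%


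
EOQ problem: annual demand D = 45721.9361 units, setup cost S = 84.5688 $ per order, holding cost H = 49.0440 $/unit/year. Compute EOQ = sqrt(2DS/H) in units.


2*D*S = 2 * 45721.9361 * 84.5688 = 7733298.5393
2*D*S/H = 157680.8282
EOQ = sqrt(157680.8282) = 397.0905

397.0905 units


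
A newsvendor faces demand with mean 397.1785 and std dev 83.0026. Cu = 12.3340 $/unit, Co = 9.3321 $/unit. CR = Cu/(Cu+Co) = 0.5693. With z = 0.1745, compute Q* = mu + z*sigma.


CR = Cu/(Cu+Co) = 12.3340/(12.3340+9.3321) = 0.5693
z = 0.1745
Q* = 397.1785 + 0.1745 * 83.0026 = 411.6625

411.6625 units


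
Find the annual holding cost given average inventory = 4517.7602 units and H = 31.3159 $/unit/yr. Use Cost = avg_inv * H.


Cost = 4517.7602 * 31.3159 = 141477.7266

141477.7266 $/yr


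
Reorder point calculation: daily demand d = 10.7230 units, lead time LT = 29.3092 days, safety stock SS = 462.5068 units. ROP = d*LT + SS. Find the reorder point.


d*LT = 10.7230 * 29.3092 = 314.2826
ROP = 314.2826 + 462.5068 = 776.7894

776.7894 units


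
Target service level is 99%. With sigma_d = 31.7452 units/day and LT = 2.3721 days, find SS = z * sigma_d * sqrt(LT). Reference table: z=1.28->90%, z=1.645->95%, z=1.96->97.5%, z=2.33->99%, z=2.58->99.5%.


From the table, SL = 99% corresponds to z = 2.33
sqrt(LT) = sqrt(2.3721) = 1.5402
SS = 2.33 * 31.7452 * 1.5402 = 113.9201

113.9201 units


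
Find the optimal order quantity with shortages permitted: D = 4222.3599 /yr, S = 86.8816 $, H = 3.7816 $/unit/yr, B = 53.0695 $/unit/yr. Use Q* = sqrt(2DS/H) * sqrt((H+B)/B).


sqrt(2DS/H) = 440.4724
sqrt((H+B)/B) = 1.0350
Q* = 440.4724 * 1.0350 = 455.8959

455.8959 units


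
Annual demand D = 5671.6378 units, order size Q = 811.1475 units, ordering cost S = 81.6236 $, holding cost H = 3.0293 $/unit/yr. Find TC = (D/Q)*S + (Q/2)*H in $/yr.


Ordering cost = D*S/Q = 570.7217
Holding cost = Q*H/2 = 1228.6046
TC = 570.7217 + 1228.6046 = 1799.3263

1799.3263 $/yr


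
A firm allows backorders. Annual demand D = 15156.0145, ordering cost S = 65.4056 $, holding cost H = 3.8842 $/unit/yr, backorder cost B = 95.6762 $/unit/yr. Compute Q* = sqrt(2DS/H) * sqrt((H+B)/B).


sqrt(2DS/H) = 714.4374
sqrt((H+B)/B) = 1.0201
Q* = 714.4374 * 1.0201 = 728.7953

728.7953 units


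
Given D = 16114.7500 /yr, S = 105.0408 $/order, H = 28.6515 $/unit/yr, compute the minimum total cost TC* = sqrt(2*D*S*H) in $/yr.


2*D*S*H = 96997145.2008
TC* = sqrt(96997145.2008) = 9848.7129

9848.7129 $/yr


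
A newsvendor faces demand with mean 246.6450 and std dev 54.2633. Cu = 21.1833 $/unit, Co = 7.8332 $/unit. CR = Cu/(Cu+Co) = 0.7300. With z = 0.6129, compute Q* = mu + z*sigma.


CR = Cu/(Cu+Co) = 21.1833/(21.1833+7.8332) = 0.7300
z = 0.6129
Q* = 246.6450 + 0.6129 * 54.2633 = 279.9030

279.9030 units


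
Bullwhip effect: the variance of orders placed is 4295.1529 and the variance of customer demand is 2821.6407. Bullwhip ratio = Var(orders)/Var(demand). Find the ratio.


BW = 4295.1529 / 2821.6407 = 1.5222

1.5222


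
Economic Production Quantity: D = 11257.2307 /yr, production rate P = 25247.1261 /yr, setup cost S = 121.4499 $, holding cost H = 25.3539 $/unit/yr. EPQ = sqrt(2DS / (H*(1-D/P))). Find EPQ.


1 - D/P = 1 - 0.4459 = 0.5541
H*(1-D/P) = 14.0491
2DS = 2734379.0856
EPQ = sqrt(194630.7393) = 441.1697

441.1697 units


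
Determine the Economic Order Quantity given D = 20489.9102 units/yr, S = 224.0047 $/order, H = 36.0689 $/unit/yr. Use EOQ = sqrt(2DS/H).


2*D*S = 2 * 20489.9102 * 224.0047 = 9179672.3748
2*D*S/H = 254503.8073
EOQ = sqrt(254503.8073) = 504.4837

504.4837 units


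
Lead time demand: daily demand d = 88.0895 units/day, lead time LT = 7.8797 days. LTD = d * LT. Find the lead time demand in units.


LTD = 88.0895 * 7.8797 = 694.1188

694.1188 units


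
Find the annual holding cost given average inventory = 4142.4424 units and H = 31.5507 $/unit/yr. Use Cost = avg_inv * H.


Cost = 4142.4424 * 31.5507 = 130696.9574

130696.9574 $/yr


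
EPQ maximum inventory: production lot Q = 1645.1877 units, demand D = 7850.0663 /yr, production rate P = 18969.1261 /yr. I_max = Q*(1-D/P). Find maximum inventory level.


D/P = 0.4138
1 - D/P = 0.5862
I_max = 1645.1877 * 0.5862 = 964.3534

964.3534 units


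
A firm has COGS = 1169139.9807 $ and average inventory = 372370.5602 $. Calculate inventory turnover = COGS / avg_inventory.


Turnover = 1169139.9807 / 372370.5602 = 3.1397

3.1397


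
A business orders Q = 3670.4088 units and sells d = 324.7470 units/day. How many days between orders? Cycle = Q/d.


Cycle = 3670.4088 / 324.7470 = 11.3024

11.3024 days


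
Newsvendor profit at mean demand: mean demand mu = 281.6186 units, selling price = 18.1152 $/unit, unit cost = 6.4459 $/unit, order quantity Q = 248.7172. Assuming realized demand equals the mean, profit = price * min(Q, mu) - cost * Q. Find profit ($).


Sales at mu = min(248.7172, 281.6186) = 248.7172
Revenue = 18.1152 * 248.7172 = 4505.5618
Total cost = 6.4459 * 248.7172 = 1603.2062
Profit = 4505.5618 - 1603.2062 = 2902.3556

2902.3556 $


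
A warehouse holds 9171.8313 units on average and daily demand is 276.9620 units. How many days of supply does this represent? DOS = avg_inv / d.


DOS = 9171.8313 / 276.9620 = 33.1158

33.1158 days


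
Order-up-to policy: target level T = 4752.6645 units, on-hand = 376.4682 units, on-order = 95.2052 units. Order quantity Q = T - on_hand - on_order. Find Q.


Inventory position = OH + OO = 376.4682 + 95.2052 = 471.6734
Q = 4752.6645 - 471.6734 = 4280.9911

4280.9911 units


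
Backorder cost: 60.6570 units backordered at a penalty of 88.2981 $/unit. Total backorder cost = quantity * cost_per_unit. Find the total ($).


Total = 60.6570 * 88.2981 = 5355.8979

5355.8979 $


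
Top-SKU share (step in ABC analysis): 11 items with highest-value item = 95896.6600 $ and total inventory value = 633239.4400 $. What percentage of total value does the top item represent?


Top item = 95896.6600
Total = 633239.4400
Percentage = 95896.6600 / 633239.4400 * 100 = 15.1438

15.1438%
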